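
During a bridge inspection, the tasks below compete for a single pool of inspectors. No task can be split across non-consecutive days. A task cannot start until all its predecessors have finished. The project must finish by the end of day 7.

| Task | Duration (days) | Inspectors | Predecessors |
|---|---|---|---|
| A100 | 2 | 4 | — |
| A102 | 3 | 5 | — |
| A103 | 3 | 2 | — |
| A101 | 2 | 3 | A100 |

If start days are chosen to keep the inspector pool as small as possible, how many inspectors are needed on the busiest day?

6

Early-start (A100@1, A102@1, A103@1, A101@3) gives peak 11: d1:11  d2:11  d3:10  d4:3  d5:0  d6:0  d7:0.
Shift A102→5.
Schedule A100@1, A102@5, A103@1, A101@3: d1:6  d2:6  d3:5  d4:3  d5:5  d6:5  d7:5 — peak 6.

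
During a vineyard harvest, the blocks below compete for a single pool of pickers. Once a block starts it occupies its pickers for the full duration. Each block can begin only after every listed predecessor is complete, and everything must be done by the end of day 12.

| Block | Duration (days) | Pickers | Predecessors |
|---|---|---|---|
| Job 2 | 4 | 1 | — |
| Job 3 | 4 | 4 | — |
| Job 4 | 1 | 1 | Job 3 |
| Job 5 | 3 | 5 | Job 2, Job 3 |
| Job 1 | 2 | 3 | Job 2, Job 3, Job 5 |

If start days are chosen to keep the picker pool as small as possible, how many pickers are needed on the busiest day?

5

Early-start (Job 2@1, Job 3@1, Job 4@5, Job 5@5, Job 1@8) gives peak 6: d1:5  d2:5  d3:5  d4:5  d5:6  d6:5  d7:5  d8:3  d9:3  d10:0  d11:0  d12:0.
Shift Job 5→6, Job 1→9.
Schedule Job 2@1, Job 3@1, Job 4@5, Job 5@6, Job 1@9: d1:5  d2:5  d3:5  d4:5  d5:1  d6:5  d7:5  d8:5  d9:3  d10:3  d11:0  d12:0 — peak 5.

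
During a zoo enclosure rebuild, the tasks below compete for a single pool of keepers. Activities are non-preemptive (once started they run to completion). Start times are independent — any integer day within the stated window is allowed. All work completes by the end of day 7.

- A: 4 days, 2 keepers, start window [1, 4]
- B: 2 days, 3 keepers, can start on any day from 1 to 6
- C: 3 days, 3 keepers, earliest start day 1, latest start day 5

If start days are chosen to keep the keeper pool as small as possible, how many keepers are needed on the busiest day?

5

Early-start (A@1, B@1, C@1) gives peak 8: d1:8  d2:8  d3:5  d4:2  d5:0  d6:0  d7:0.
Shift C→3.
Schedule A@1, B@1, C@3: d1:5  d2:5  d3:5  d4:5  d5:3  d6:0  d7:0 — peak 5.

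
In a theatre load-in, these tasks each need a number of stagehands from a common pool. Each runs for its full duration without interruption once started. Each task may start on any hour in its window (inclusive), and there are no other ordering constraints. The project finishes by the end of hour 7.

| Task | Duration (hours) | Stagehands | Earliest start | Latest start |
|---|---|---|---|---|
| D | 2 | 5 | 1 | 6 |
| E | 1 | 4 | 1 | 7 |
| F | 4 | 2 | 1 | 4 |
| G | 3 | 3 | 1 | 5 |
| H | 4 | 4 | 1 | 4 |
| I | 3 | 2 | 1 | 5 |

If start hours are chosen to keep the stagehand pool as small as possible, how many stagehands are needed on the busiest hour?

Early-start (D@1, E@1, F@1, G@1, H@1, I@1) gives peak 20: h1:20  h2:16  h3:11  h4:6  h5:0  h6:0  h7:0.
Shift E→3, F→4, H→4, I→4.
Schedule D@1, E@3, F@4, G@1, H@4, I@4: h1:8  h2:8  h3:7  h4:8  h5:8  h6:8  h7:6 — peak 8.
Total stagehand-hours = 53 over 7 hours ⇒ peak ≥ ⌈53/7⌉ = 8, so 8 is optimal.

8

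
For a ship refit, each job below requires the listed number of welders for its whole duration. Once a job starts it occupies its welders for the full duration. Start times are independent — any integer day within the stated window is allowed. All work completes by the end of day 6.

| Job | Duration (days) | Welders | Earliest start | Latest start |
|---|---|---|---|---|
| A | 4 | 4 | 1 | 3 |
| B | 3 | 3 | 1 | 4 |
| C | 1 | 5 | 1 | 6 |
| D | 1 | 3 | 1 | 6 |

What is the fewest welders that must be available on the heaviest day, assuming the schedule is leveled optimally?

Early-start (A@1, B@1, C@1, D@1) gives peak 15: d1:15  d2:7  d3:7  d4:4  d5:0  d6:0.
Shift C→5, D→4.
Schedule A@1, B@1, C@5, D@4: d1:7  d2:7  d3:7  d4:7  d5:5  d6:0 — peak 7.

7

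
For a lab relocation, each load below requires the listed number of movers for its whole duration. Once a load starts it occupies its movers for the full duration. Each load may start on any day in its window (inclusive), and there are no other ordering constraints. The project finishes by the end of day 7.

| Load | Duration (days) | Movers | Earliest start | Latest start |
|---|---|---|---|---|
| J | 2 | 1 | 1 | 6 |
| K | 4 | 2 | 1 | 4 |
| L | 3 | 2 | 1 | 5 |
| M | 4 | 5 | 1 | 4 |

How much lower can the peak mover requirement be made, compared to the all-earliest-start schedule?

Early-start peak: d1:10  d2:10  d3:9  d4:7  d5:0  d6:0  d7:0 ⇒ 10.
Leveled (J@1, K@1, L@1, M@4): d1:5  d2:5  d3:4  d4:7  d5:5  d6:5  d7:5 ⇒ 7.
Reduction 10 − 7 = 3.

3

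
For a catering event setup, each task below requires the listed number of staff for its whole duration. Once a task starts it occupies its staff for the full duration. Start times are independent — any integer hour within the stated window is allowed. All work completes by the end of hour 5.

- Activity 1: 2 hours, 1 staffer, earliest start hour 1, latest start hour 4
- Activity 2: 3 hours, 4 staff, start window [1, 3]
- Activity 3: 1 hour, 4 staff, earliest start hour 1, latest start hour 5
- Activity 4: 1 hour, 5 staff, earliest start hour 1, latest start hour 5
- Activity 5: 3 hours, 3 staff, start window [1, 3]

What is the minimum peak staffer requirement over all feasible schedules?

7

Early-start (Activity 1@1, Activity 2@1, Activity 3@1, Activity 4@1, Activity 5@1) gives peak 17: h1:17  h2:8  h3:7  h4:0  h5:0.
Shift Activity 2→2, Activity 3→5, Activity 5→3.
Schedule Activity 1@1, Activity 2@2, Activity 3@5, Activity 4@1, Activity 5@3: h1:6  h2:5  h3:7  h4:7  h5:7 — peak 7.
Total staffer-hours = 32 over 5 hours ⇒ peak ≥ ⌈32/5⌉ = 7, so 7 is optimal.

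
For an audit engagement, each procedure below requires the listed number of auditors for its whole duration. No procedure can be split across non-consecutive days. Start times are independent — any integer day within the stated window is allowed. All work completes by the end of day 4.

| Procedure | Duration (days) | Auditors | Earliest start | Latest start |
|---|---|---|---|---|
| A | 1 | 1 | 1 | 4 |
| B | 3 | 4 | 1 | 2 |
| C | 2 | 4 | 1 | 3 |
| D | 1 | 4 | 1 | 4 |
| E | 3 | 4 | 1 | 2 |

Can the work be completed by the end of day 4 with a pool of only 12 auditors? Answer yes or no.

yes

Schedule A@1, B@1, C@1, D@3, E@2: d1:9  d2:12  d3:12  d4:4 — peak 12 ≤ 12.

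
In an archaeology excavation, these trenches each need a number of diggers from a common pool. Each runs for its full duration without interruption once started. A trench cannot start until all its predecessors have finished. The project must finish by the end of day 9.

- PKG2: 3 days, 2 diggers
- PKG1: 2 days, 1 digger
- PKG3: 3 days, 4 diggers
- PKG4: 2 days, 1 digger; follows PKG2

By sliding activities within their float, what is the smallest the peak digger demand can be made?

4

Early-start (PKG2@1, PKG1@1, PKG3@1, PKG4@4) gives peak 7: d1:7  d2:7  d3:6  d4:1  d5:1  d6:0  d7:0  d8:0  d9:0.
Shift PKG3→4, PKG4→7.
Schedule PKG2@1, PKG1@1, PKG3@4, PKG4@7: d1:3  d2:3  d3:2  d4:4  d5:4  d6:4  d7:1  d8:1  d9:0 — peak 4.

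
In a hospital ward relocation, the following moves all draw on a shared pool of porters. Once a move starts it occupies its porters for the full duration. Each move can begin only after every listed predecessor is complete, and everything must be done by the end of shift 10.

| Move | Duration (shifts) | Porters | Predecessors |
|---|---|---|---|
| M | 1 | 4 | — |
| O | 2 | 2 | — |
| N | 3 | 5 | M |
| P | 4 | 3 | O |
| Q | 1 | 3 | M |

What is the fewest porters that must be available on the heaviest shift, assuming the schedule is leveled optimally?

5

Early-start (M@1, O@1, N@2, P@3, Q@2) gives peak 10: s1:6  s2:10  s3:8  s4:8  s5:3  s6:3  s7:0  s8:0  s9:0  s10:0.
Shift O→2, N→4, P→7.
Schedule M@1, O@2, N@4, P@7, Q@2: s1:4  s2:5  s3:2  s4:5  s5:5  s6:5  s7:3  s8:3  s9:3  s10:3 — peak 5.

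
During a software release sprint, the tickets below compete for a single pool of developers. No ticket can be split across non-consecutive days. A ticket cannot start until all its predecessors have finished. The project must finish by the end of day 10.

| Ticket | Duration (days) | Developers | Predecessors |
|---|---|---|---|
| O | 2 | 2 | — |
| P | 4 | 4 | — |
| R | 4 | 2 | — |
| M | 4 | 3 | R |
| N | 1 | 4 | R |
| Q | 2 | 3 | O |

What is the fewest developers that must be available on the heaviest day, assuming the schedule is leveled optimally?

Early-start (O@1, P@1, R@1, M@5, N@5, Q@3) gives peak 9: d1:8  d2:8  d3:9  d4:9  d5:7  d6:3  d7:3  d8:3  d9:0  d10:0.
Shift O→5, N→9, Q→7.
Schedule O@5, P@1, R@1, M@5, N@9, Q@7: d1:6  d2:6  d3:6  d4:6  d5:5  d6:5  d7:6  d8:6  d9:4  d10:0 — peak 6.

6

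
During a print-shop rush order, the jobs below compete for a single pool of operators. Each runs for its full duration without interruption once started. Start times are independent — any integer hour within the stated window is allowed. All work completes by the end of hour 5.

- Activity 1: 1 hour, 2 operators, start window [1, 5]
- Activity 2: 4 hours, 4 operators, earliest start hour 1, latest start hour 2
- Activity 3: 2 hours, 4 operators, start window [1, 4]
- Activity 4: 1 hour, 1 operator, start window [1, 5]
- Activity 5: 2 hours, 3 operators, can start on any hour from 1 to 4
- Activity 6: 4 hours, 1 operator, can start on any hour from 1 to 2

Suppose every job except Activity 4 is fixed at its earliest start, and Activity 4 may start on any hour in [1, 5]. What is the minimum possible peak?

Activity 4@1: h1:15  h2:12  h3:5  h4:5  h5:0 → peak 15
Activity 4@2: h1:14  h2:13  h3:5  h4:5  h5:0 → peak 14
Activity 4@3: h1:14  h2:12  h3:6  h4:5  h5:0 → peak 14
Activity 4@4: h1:14  h2:12  h3:5  h4:6  h5:0 → peak 14
Activity 4@5: h1:14  h2:12  h3:5  h4:5  h5:1 → peak 14
Best is Activity 4@2, peak 14.

14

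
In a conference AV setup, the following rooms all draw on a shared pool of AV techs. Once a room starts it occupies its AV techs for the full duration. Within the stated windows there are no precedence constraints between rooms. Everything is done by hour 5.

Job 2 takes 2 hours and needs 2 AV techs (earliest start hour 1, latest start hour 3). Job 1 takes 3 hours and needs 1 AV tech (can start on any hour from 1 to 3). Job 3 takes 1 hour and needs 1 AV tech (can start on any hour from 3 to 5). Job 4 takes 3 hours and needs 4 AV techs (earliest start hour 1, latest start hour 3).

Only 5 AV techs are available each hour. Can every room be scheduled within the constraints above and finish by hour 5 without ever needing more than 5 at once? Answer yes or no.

Schedule Job 2@1, Job 1@1, Job 3@4, Job 4@3: h1:3  h2:3  h3:5  h4:5  h5:4 — peak 5 ≤ 5.

yes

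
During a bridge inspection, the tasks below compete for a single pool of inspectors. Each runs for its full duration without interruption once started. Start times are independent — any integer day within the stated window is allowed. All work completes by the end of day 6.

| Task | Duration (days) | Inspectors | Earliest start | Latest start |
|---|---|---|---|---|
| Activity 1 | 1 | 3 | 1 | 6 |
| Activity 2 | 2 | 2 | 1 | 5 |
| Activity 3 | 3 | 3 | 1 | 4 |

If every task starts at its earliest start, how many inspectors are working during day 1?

8

At early start, day 1 has: Activity 1, Activity 2, Activity 3.
Demand: 3 + 2 + 3 = 8.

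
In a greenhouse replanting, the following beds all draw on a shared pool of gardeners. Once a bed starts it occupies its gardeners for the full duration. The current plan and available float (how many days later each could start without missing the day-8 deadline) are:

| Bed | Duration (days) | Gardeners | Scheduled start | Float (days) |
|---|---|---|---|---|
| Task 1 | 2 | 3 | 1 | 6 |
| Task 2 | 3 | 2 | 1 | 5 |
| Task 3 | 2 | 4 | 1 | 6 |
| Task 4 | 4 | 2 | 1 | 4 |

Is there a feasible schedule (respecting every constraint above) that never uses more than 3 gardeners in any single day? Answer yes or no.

no

Total gardener-days = 28; over 8 days the average is 28/8 > 3, so some day must exceed 3.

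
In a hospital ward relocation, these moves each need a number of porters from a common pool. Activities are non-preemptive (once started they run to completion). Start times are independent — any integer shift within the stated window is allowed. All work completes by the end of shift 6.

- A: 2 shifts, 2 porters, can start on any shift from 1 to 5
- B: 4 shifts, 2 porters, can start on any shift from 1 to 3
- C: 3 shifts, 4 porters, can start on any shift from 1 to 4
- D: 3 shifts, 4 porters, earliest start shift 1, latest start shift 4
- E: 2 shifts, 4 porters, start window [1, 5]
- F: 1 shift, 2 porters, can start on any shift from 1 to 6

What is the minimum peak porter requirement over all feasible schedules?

8

Early-start (A@1, B@1, C@1, D@1, E@1, F@1) gives peak 18: s1:18  s2:16  s3:10  s4:2  s5:0  s6:0.
Shift D→4, E→5, F→3.
Schedule A@1, B@1, C@1, D@4, E@5, F@3: s1:8  s2:8  s3:8  s4:6  s5:8  s6:8 — peak 8.
Total porter-shifts = 46 over 6 shifts ⇒ peak ≥ ⌈46/6⌉ = 8, so 8 is optimal.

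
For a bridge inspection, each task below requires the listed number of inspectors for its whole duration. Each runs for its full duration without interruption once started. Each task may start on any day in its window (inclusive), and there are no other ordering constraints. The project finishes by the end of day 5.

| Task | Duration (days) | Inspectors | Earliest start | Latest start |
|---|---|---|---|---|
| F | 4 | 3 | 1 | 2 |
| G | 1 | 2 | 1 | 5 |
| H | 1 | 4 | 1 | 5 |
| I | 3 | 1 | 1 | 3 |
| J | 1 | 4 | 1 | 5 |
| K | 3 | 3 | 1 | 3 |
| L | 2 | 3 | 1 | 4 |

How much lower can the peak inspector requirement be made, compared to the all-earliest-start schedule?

Early-start peak: d1:20  d2:10  d3:7  d4:3  d5:0 ⇒ 20.
Leveled (F@1, G@1, H@5, I@3, J@5, K@2, L@1): d1:8  d2:9  d3:7  d4:7  d5:9 ⇒ 9.
Reduction 20 − 9 = 11.

11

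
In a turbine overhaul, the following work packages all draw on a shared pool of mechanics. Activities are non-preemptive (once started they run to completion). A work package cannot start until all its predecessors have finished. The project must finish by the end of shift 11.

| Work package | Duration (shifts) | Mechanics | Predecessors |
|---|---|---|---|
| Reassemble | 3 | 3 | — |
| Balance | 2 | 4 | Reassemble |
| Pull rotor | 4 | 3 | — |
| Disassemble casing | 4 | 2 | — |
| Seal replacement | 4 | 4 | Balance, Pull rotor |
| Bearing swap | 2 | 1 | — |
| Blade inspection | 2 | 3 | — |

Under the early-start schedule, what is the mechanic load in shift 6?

4

At early start, shift 6 has: Seal replacement.
Demand: 4 = 4.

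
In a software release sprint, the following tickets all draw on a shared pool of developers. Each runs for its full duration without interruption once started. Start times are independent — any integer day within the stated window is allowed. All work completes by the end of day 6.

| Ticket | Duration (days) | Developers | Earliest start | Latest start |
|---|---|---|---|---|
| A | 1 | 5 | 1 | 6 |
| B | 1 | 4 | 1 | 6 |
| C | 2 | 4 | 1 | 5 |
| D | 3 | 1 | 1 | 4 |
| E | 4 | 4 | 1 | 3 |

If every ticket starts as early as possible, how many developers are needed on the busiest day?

Early-start schedule: A@1, B@1, C@1, D@1, E@1.
Load per day: day 1: 18, day 2: 9, day 3: 5, day 4: 4, day 5: 0, day 6: 0.
Peak is 18.

18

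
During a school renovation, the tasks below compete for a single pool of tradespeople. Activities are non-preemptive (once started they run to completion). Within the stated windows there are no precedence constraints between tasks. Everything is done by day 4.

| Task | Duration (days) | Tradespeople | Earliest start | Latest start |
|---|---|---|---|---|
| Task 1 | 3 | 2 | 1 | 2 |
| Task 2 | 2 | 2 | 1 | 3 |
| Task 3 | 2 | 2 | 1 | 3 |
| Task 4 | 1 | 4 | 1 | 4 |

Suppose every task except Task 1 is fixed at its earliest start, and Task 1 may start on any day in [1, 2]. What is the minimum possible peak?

8

Task 1@1: d1:10  d2:6  d3:2  d4:0 → peak 10
Task 1@2: d1:8  d2:6  d3:2  d4:2 → peak 8
Best is Task 1@2, peak 8.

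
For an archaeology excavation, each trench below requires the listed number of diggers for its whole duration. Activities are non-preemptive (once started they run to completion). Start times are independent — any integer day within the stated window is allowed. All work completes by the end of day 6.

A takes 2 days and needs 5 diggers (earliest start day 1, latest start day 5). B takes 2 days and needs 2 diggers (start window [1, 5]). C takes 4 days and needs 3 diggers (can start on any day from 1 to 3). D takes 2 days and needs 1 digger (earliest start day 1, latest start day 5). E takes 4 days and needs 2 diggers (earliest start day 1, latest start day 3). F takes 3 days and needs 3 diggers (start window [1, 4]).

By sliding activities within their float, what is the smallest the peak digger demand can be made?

Early-start (A@1, B@1, C@1, D@1, E@1, F@1) gives peak 16: d1:16  d2:16  d3:8  d4:5  d5:0  d6:0.
Shift C→3, E→3, F→3.
Schedule A@1, B@1, C@3, D@1, E@3, F@3: d1:8  d2:8  d3:8  d4:8  d5:8  d6:5 — peak 8.
Total digger-days = 45 over 6 days ⇒ peak ≥ ⌈45/6⌉ = 8, so 8 is optimal.

8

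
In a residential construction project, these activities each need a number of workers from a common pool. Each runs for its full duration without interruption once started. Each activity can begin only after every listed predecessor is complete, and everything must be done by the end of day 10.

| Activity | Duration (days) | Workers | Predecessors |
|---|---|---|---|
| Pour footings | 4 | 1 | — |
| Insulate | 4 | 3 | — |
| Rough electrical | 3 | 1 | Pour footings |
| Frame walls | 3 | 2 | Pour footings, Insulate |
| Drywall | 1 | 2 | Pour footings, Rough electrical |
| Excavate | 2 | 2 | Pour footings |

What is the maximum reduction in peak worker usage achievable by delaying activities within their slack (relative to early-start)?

Early-start peak: d1:4  d2:4  d3:4  d4:4  d5:5  d6:5  d7:3  d8:2  d9:0  d10:0 ⇒ 5.
Leveled (Pour footings@1, Insulate@1, Rough electrical@5, Frame walls@5, Drywall@8, Excavate@8): d1:4  d2:4  d3:4  d4:4  d5:3  d6:3  d7:3  d8:4  d9:2  d10:0 ⇒ 4.
Reduction 5 − 4 = 1.

1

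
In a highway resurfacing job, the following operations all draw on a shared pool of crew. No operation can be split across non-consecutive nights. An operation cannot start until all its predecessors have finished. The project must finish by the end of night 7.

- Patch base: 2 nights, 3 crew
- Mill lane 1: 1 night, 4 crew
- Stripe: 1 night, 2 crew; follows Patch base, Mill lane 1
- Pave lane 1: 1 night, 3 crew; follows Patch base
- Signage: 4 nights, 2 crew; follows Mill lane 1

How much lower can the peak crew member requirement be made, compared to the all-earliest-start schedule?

Early-start peak: n1:7  n2:5  n3:7  n4:2  n5:2  n6:0  n7:0 ⇒ 7.
Leveled (Patch base@1, Mill lane 1@3, Stripe@4, Pave lane 1@5, Signage@4): n1:3  n2:3  n3:4  n4:4  n5:5  n6:2  n7:2 ⇒ 5.
Reduction 7 − 5 = 2.

2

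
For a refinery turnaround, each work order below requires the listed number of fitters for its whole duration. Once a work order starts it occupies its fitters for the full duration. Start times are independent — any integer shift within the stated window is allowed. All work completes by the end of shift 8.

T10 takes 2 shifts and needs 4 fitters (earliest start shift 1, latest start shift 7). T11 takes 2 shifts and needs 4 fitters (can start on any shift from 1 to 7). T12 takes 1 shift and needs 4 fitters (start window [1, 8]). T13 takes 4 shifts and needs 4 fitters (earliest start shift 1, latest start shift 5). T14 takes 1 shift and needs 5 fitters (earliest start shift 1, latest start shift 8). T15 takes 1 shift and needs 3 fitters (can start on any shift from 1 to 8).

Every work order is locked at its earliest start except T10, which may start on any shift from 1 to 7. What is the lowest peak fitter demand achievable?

20

T10@1: s1:24  s2:12  s3:4  s4:4  s5:0  s6:0  s7:0  s8:0 → peak 24
T10@2: s1:20  s2:12  s3:8  s4:4  s5:0  s6:0  s7:0  s8:0 → peak 20
T10@3: s1:20  s2:8  s3:8  s4:8  s5:0  s6:0  s7:0  s8:0 → peak 20
T10@4: s1:20  s2:8  s3:4  s4:8  s5:4  s6:0  s7:0  s8:0 → peak 20
T10@5: s1:20  s2:8  s3:4  s4:4  s5:4  s6:4  s7:0  s8:0 → peak 20
T10@6: s1:20  s2:8  s3:4  s4:4  s5:0  s6:4  s7:4  s8:0 → peak 20
T10@7: s1:20  s2:8  s3:4  s4:4  s5:0  s6:0  s7:4  s8:4 → peak 20
Best is T10@2, peak 20.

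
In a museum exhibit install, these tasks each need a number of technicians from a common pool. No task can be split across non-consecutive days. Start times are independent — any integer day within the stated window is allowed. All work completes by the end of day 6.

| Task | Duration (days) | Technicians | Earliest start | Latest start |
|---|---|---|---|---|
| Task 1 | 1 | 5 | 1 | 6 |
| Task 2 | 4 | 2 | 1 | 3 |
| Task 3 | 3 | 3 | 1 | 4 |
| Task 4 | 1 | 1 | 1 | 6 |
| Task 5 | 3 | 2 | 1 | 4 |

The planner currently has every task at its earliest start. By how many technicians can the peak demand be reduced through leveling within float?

6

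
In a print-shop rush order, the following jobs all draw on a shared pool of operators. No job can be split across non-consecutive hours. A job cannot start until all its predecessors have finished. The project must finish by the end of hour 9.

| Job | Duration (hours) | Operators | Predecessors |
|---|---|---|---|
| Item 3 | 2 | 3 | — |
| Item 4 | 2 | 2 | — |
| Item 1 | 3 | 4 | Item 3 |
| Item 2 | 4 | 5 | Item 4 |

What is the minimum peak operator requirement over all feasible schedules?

5

Early-start (Item 3@1, Item 4@1, Item 1@3, Item 2@3) gives peak 9: h1:5  h2:5  h3:9  h4:9  h5:9  h6:5  h7:0  h8:0  h9:0.
Shift Item 2→6.
Schedule Item 3@1, Item 4@1, Item 1@3, Item 2@6: h1:5  h2:5  h3:4  h4:4  h5:4  h6:5  h7:5  h8:5  h9:5 — peak 5.
Total operator-hours = 42 over 9 hours ⇒ peak ≥ ⌈42/9⌉ = 5, so 5 is optimal.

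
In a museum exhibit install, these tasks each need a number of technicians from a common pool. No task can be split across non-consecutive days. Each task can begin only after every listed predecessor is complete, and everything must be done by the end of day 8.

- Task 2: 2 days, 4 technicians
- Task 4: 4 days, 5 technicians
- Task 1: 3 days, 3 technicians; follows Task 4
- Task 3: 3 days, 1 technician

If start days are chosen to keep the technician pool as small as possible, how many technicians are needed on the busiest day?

Early-start (Task 2@1, Task 4@1, Task 1@5, Task 3@1) gives peak 10: d1:10  d2:10  d3:6  d4:5  d5:3  d6:3  d7:3  d8:0.
Shift Task 2→5.
Schedule Task 2@5, Task 4@1, Task 1@5, Task 3@1: d1:6  d2:6  d3:6  d4:5  d5:7  d6:7  d7:3  d8:0 — peak 7.

7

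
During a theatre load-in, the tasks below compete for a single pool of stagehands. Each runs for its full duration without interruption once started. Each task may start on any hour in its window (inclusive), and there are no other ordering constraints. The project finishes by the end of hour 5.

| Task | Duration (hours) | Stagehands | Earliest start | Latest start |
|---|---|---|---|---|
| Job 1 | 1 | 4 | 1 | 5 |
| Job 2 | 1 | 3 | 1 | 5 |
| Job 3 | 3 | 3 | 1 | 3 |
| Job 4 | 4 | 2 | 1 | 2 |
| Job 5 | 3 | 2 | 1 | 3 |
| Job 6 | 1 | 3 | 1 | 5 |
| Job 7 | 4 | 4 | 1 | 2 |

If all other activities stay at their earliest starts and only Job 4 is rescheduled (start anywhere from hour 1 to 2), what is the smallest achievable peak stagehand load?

Job 4@1: h1:21  h2:11  h3:11  h4:6  h5:0 → peak 21
Job 4@2: h1:19  h2:11  h3:11  h4:6  h5:2 → peak 19
Best is Job 4@2, peak 19.

19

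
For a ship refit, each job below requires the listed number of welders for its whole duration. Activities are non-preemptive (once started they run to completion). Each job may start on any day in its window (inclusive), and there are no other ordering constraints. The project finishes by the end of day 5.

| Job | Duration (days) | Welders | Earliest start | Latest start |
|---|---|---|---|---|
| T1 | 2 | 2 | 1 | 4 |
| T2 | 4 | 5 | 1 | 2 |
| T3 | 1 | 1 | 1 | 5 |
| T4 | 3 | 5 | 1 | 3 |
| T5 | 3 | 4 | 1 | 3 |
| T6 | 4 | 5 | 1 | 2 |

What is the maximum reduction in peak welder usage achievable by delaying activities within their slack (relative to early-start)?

3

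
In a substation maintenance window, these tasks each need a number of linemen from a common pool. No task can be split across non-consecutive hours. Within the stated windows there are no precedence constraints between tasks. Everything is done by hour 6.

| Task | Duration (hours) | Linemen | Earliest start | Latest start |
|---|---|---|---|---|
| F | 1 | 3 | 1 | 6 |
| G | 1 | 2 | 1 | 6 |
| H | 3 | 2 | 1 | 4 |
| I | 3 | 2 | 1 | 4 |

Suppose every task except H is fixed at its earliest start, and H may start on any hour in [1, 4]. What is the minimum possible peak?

H@1: h1:9  h2:4  h3:4  h4:0  h5:0  h6:0 → peak 9
H@2: h1:7  h2:4  h3:4  h4:2  h5:0  h6:0 → peak 7
H@3: h1:7  h2:2  h3:4  h4:2  h5:2  h6:0 → peak 7
H@4: h1:7  h2:2  h3:2  h4:2  h5:2  h6:2 → peak 7
Best is H@2, peak 7.

7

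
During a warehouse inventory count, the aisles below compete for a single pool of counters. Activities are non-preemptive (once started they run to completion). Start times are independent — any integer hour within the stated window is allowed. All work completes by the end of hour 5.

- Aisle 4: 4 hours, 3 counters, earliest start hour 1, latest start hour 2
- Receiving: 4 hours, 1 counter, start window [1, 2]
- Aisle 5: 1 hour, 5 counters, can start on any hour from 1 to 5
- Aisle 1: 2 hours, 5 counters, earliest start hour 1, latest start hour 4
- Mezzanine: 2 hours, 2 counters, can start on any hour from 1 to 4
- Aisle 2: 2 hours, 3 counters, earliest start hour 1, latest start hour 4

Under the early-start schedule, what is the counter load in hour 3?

4

At early start, hour 3 has: Aisle 4, Receiving.
Demand: 3 + 1 = 4.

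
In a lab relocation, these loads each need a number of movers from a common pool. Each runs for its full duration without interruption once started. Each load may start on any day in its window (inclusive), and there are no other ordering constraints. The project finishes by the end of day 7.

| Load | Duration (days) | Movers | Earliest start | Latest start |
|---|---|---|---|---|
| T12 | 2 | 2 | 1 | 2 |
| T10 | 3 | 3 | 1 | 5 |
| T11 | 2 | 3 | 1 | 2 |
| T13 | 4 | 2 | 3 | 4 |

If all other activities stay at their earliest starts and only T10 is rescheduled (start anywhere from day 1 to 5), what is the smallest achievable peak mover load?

5

T10@1: d1:8  d2:8  d3:5  d4:2  d5:2  d6:2  d7:0 → peak 8
T10@2: d1:5  d2:8  d3:5  d4:5  d5:2  d6:2  d7:0 → peak 8
T10@3: d1:5  d2:5  d3:5  d4:5  d5:5  d6:2  d7:0 → peak 5
T10@4: d1:5  d2:5  d3:2  d4:5  d5:5  d6:5  d7:0 → peak 5
T10@5: d1:5  d2:5  d3:2  d4:2  d5:5  d6:5  d7:3 → peak 5
Best is T10@3, peak 5.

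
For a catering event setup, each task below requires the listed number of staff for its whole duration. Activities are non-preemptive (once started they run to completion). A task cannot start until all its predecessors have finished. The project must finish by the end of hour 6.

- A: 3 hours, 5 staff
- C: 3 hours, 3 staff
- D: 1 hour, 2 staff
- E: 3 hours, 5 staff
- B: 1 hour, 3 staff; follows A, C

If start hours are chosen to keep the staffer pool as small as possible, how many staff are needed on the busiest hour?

8

Early-start (A@1, C@1, D@1, E@1, B@4) gives peak 15: h1:15  h2:13  h3:13  h4:3  h5:0  h6:0.
Shift D→4, E→4, B→5.
Schedule A@1, C@1, D@4, E@4, B@5: h1:8  h2:8  h3:8  h4:7  h5:8  h6:5 — peak 8.
Total staffer-hours = 44 over 6 hours ⇒ peak ≥ ⌈44/6⌉ = 8, so 8 is optimal.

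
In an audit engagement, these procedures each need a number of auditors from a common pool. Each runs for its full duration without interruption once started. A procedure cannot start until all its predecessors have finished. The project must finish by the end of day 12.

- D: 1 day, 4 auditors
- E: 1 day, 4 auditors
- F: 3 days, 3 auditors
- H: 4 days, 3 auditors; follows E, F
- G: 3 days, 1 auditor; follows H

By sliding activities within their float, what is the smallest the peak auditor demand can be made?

4

Early-start (D@1, E@1, F@1, H@4, G@8) gives peak 11: d1:11  d2:3  d3:3  d4:3  d5:3  d6:3  d7:3  d8:1  d9:1  d10:1  d11:0  d12:0.
Shift E→2, F→3, H→6, G→10.
Schedule D@1, E@2, F@3, H@6, G@10: d1:4  d2:4  d3:3  d4:3  d5:3  d6:3  d7:3  d8:3  d9:3  d10:1  d11:1  d12:1 — peak 4.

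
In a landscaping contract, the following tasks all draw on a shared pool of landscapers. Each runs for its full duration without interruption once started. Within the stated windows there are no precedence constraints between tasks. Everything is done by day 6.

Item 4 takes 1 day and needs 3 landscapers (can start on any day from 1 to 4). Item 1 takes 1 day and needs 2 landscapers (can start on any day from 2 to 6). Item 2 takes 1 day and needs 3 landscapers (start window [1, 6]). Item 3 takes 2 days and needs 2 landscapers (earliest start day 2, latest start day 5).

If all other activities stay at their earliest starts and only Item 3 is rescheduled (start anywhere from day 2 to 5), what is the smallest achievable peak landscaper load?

Item 3@2: d1:6  d2:4  d3:2  d4:0  d5:0  d6:0 → peak 6
Item 3@3: d1:6  d2:2  d3:2  d4:2  d5:0  d6:0 → peak 6
Item 3@4: d1:6  d2:2  d3:0  d4:2  d5:2  d6:0 → peak 6
Item 3@5: d1:6  d2:2  d3:0  d4:0  d5:2  d6:2 → peak 6
Best is Item 3@2, peak 6.

6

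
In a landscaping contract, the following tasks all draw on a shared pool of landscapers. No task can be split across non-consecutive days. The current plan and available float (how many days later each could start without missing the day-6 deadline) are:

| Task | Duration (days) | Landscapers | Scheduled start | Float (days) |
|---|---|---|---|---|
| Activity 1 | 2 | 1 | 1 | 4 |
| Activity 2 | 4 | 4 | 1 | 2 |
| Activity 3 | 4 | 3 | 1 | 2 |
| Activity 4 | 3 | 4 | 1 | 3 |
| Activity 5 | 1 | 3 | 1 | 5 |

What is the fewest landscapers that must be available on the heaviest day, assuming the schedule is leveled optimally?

11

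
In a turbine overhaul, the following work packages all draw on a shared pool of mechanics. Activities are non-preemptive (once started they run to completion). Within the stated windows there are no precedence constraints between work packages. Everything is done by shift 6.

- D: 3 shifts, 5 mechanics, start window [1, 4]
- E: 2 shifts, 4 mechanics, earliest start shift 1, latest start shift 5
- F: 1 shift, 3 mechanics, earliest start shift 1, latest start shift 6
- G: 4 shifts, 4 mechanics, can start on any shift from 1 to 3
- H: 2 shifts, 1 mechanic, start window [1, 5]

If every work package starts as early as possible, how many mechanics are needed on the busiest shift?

17

Early-start schedule: D@1, E@1, F@1, G@1, H@1.
Load per shift: shift 1: 17, shift 2: 14, shift 3: 9, shift 4: 4, shift 5: 0, shift 6: 0.
Peak is 17.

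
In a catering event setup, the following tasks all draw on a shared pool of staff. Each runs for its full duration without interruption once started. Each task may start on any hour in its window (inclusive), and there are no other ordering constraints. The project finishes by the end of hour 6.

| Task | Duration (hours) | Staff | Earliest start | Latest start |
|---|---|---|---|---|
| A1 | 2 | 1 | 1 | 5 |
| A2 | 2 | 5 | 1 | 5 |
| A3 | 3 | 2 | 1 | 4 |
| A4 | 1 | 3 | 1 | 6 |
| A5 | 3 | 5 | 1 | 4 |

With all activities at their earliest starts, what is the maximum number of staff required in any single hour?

16

Early-start schedule: A1@1, A2@1, A3@1, A4@1, A5@1.
Load per hour: hour 1: 16, hour 2: 13, hour 3: 7, hour 4: 0, hour 5: 0, hour 6: 0.
Peak is 16.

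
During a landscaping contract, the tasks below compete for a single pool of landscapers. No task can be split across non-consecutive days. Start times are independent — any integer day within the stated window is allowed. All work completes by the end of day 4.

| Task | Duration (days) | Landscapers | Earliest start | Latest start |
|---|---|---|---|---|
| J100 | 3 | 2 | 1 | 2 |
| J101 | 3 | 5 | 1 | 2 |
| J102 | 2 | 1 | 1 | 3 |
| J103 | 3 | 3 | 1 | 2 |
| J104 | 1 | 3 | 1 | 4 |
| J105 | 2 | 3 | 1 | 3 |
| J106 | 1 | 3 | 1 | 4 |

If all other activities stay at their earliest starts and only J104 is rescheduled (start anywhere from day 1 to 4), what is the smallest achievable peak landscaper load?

17

J104@1: d1:20  d2:14  d3:10  d4:0 → peak 20
J104@2: d1:17  d2:17  d3:10  d4:0 → peak 17
J104@3: d1:17  d2:14  d3:13  d4:0 → peak 17
J104@4: d1:17  d2:14  d3:10  d4:3 → peak 17
Best is J104@2, peak 17.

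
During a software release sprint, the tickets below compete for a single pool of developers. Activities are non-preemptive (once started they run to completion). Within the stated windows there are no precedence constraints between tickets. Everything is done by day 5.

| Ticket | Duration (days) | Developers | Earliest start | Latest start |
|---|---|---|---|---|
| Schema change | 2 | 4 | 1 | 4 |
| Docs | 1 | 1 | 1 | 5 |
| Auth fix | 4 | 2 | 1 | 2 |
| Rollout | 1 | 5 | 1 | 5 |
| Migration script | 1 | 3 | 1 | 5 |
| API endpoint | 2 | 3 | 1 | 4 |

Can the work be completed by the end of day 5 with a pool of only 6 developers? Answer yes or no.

no

Total developer-days = 31; over 5 days the average is 31/5 > 6, so some day must exceed 6.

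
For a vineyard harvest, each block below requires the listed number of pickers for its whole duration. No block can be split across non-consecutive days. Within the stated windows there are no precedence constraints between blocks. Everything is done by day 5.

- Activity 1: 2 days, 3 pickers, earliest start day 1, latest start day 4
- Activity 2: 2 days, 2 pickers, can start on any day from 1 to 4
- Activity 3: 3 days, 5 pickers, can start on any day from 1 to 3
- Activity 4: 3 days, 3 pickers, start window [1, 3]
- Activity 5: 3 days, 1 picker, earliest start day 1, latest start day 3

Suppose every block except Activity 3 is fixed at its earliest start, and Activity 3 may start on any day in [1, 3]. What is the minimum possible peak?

Activity 3@1: d1:14  d2:14  d3:9  d4:0  d5:0 → peak 14
Activity 3@2: d1:9  d2:14  d3:9  d4:5  d5:0 → peak 14
Activity 3@3: d1:9  d2:9  d3:9  d4:5  d5:5 → peak 9
Best is Activity 3@3, peak 9.

9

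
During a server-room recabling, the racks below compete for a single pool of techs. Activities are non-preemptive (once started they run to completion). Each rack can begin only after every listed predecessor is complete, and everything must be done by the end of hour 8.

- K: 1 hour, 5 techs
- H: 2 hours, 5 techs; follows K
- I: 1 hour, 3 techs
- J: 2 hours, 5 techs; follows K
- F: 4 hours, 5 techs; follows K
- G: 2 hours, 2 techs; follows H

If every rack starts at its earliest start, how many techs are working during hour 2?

15

At early start, hour 2 has: H, J, F.
Demand: 5 + 5 + 5 = 15.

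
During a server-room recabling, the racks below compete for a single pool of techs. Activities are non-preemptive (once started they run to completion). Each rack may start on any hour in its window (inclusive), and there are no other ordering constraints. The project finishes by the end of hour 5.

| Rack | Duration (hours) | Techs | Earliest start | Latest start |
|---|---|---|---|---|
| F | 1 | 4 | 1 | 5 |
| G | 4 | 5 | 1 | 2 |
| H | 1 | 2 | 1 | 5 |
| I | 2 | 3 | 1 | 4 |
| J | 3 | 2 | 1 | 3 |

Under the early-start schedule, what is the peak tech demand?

16

Early-start schedule: F@1, G@1, H@1, I@1, J@1.
Load per hour: hour 1: 16, hour 2: 10, hour 3: 7, hour 4: 5, hour 5: 0.
Peak is 16.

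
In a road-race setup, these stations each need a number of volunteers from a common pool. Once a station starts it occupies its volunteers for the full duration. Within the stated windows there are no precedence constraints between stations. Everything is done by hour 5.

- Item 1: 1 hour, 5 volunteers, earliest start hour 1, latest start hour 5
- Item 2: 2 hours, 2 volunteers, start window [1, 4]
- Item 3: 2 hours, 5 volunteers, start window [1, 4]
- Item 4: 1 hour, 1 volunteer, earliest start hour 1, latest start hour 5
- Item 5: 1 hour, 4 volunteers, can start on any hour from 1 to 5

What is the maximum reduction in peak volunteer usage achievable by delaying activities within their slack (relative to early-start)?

11

Early-start peak: h1:17  h2:7  h3:0  h4:0  h5:0 ⇒ 17.
Leveled (Item 1@1, Item 2@2, Item 3@4, Item 4@1, Item 5@2): h1:6  h2:6  h3:2  h4:5  h5:5 ⇒ 6.
Reduction 17 − 6 = 11.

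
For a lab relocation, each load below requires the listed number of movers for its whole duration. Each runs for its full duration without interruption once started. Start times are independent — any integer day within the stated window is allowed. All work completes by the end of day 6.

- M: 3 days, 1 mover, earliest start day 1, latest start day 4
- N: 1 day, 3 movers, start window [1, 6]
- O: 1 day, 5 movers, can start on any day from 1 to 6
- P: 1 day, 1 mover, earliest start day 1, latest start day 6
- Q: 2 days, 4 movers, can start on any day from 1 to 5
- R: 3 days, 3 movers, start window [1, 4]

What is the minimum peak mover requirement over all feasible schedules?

Early-start (M@1, N@1, O@1, P@1, Q@1, R@1) gives peak 17: d1:17  d2:8  d3:4  d4:0  d5:0  d6:0.
Shift N→4, P→2, Q→2, R→4.
Schedule M@1, N@4, O@1, P@2, Q@2, R@4: d1:6  d2:6  d3:5  d4:6  d5:3  d6:3 — peak 6.

6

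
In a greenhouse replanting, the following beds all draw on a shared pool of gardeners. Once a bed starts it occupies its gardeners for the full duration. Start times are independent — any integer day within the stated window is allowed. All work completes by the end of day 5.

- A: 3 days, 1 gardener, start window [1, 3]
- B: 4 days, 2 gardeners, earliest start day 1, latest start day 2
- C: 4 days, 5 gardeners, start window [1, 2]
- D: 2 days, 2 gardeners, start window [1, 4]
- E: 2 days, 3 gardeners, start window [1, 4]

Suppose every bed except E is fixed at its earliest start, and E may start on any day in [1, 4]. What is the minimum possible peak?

10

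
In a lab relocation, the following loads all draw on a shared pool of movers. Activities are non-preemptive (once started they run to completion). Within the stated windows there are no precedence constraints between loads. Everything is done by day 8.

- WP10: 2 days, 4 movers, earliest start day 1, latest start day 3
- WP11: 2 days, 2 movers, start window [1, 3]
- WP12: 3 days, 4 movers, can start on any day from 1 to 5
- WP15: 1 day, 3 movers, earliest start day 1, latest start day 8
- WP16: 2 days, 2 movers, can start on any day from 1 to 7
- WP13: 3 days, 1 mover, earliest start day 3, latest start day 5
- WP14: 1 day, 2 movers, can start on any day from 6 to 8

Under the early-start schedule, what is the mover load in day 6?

At early start, day 6 has: WP14.
Demand: 2 = 2.

2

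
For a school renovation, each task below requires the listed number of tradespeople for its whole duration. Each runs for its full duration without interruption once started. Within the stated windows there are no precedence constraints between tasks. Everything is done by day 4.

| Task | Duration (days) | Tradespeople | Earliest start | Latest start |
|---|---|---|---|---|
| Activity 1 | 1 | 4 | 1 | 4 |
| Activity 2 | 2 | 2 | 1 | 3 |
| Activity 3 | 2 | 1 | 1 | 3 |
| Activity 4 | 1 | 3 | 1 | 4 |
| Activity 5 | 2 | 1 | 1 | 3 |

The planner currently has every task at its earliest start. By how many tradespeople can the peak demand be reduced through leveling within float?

7

Early-start peak: d1:11  d2:4  d3:0  d4:0 ⇒ 11.
Leveled (Activity 1@1, Activity 2@2, Activity 3@2, Activity 4@4, Activity 5@2): d1:4  d2:4  d3:4  d4:3 ⇒ 4.
Reduction 11 − 4 = 7.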